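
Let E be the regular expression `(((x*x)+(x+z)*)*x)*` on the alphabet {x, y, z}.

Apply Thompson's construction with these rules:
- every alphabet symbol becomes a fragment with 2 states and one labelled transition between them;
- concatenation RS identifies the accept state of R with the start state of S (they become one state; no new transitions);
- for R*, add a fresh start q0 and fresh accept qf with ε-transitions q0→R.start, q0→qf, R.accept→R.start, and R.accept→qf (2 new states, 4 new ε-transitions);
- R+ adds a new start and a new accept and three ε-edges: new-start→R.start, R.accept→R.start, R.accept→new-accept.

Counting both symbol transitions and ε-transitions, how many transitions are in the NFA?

By structural recursion:
Each of the 5 symbol leaves contributes 1 transition (1 symbol, 0 ε).
  x* : 5 transitions (1 symbol, 4 ε)
  x*x : 6 transitions (2 symbol, 4 ε)
  (x*x)+ : 9 transitions (2 symbol, 7 ε)
  x+ : 4 transitions (1 symbol, 3 ε)
  x+z : 5 transitions (2 symbol, 3 ε)
  (x+z)* : 9 transitions (2 symbol, 7 ε)
  (x*x)+(x+z)* : 18 transitions (4 symbol, 14 ε)
  ((x*x)+(x+z)*)* : 22 transitions (4 symbol, 18 ε)
  ((x*x)+(x+z)*)*x : 23 transitions (5 symbol, 18 ε)
  (((x*x)+(x+z)*)*x)* : 27 transitions (5 symbol, 22 ε)

27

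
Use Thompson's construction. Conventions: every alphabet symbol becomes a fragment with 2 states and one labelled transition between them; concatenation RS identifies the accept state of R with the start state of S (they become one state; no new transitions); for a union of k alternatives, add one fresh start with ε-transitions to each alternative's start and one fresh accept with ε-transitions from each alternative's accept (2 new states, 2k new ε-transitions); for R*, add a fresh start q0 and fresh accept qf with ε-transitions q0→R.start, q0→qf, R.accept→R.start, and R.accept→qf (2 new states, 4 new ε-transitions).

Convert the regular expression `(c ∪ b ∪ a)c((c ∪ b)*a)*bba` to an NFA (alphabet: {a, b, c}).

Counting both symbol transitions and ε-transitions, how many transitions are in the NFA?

28

Bottom-up over the parse tree:
Each of the 10 symbol leaves contributes 1 transition (1 symbol, 0 ε).
  c ∪ b ∪ a = 9 transitions (3 symbol, 6 ε)
  c ∪ b = 6 transitions (2 symbol, 4 ε)
  (c ∪ b)* = 10 transitions (2 symbol, 8 ε)
  (c ∪ b)*a = 11 transitions (3 symbol, 8 ε)
  ((c ∪ b)*a)* = 15 transitions (3 symbol, 12 ε)
  (c ∪ b ∪ a)c((c ∪ b)*a)*bba = 28 transitions (10 symbol, 18 ε)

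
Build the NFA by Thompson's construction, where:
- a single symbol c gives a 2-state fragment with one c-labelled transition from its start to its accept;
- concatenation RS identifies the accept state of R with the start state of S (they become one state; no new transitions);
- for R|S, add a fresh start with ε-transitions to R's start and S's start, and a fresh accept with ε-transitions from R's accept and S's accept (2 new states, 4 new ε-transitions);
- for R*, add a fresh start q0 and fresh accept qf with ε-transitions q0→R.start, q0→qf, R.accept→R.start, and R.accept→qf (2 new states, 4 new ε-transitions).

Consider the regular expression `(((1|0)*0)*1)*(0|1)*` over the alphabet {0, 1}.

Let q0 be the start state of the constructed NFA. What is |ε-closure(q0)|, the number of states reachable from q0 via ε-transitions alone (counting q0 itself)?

13

Compute the ε-closure size of each fragment's start state recursively; a symbol fragment's start has no outgoing ε-edge, so its closure is just itself (size 1).
  1|0 → new start ε-reaches every alternative's start; none of them accept ε, so the new accept is not reached: |ε-closure| = 1 + 1 + 1 = 3
  (1|0)* → |ε-closure| = 1 (new start) + 3 (body) + 1 (new accept) = 5
  (1|0)*0 → the left operand accepts ε, so the closure extends into the next operand (the shared merged state is already counted); |ε-closure| = 5 + (1−1) = 5
  ((1|0)*0)* → new start has ε-edges to the inner start and to the new accept, so |ε-closure| = 2 + 5 = 7
  ((1|0)*0)*1 → |ε-closure| = 7 + (1−1) = 7 (closure spills across the concat boundary because the left factor accepts ε)
  (((1|0)*0)*1)* → the star's fresh start ε-reaches both the body's start and the fresh accept: |ε-closure| = 2 + 7 = 9
  0|1 → |ε-closure| = 1 + 1 + 1 = 3 (the new accept is not ε-reachable since no branch accepts ε)
  (0|1)* → |ε-closure| = 1 (new start) + 3 (body) + 1 (new accept) = 5
  (((1|0)*0)*1)*(0|1)* → |ε-closure| = 9 + (5−1) = 13 (closure spills across the concat boundary because the left factor accepts ε)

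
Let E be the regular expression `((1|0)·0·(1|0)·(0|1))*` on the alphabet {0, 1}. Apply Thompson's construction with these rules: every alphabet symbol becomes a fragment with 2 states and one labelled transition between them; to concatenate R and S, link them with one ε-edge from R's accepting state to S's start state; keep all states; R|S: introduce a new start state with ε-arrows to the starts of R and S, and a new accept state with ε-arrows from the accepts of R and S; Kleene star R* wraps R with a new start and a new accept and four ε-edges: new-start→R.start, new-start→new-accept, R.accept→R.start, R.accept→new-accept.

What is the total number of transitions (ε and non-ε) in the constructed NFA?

26

Bottom-up over the parse tree:
Each of the 7 symbol leaves contributes 1 transition (1 symbol, 0 ε).
  1|0 — 6 transitions (2 symbol, 4 ε)
  1|0 — 6 transitions (2 symbol, 4 ε)
  0|1 — 6 transitions (2 symbol, 4 ε)
  (1|0)·0·(1|0)·(0|1) — 22 transitions (7 symbol, 15 ε)
  ((1|0)·0·(1|0)·(0|1))* — 26 transitions (7 symbol, 19 ε)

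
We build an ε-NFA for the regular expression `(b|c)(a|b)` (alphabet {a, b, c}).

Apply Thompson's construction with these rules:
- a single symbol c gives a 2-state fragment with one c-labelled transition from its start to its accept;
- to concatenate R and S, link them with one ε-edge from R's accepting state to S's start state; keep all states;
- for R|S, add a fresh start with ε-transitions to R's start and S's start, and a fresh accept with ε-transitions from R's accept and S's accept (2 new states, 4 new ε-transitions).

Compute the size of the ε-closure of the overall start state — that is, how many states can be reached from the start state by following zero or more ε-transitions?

Let C(F) = |ε-closure(F.start)| within fragment F, and note whether F accepts ε. Symbol fragments have C = 1 and do not accept ε. Then:
  b|c → |ε-closure| = 1 + 1 + 1 = 3 (the new accept is not ε-reachable since no branch accepts ε)
  a|b → new start ε-reaches every alternative's start; none of them accept ε, so the new accept is not reached: |ε-closure| = 1 + 1 + 1 = 3
  (b|c)(a|b) → |ε-closure| equals the left operand's closure size = 3 (its accept is not ε-reachable, so the closure stops there)

3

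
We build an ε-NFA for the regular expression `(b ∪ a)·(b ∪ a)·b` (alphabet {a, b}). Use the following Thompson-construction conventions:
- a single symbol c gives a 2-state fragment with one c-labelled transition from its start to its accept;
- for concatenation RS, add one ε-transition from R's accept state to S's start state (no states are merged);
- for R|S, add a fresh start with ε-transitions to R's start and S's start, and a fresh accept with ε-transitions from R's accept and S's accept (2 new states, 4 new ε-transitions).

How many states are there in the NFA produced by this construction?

Recursing over subexpressions:
Each of the 5 symbol leaves contributes a 2-state fragment.
  b ∪ a — 6 states
  b ∪ a — 6 states
  (b ∪ a)·(b ∪ a)·b — 14 states

14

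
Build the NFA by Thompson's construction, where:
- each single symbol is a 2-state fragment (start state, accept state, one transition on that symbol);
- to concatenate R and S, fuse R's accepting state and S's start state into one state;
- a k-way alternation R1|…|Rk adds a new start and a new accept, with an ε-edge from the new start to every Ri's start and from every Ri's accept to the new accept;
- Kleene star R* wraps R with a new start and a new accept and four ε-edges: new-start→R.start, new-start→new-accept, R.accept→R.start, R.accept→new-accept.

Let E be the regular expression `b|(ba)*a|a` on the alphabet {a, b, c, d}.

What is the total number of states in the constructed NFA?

12

Per subexpression:
Each of the 5 symbol leaves contributes a 2-state fragment.
  ba = 3 states
  (ba)* = 5 states
  (ba)*a = 6 states
  b|(ba)*a|a = 12 states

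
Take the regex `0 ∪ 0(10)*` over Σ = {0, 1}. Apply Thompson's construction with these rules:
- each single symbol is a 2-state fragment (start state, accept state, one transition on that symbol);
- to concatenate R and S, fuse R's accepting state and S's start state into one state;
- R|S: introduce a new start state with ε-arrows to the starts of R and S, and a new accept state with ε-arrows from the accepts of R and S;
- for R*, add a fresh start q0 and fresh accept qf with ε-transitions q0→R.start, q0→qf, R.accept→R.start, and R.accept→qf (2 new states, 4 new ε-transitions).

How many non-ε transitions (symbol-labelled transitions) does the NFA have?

4

By structural recursion:
Each of the 4 symbol leaves contributes exactly 1 symbol transition.
  10 : 2 symbol transitions
  (10)* : 2 symbol transitions
  0(10)* : 3 symbol transitions
  0 ∪ 0(10)* : 4 symbol transitions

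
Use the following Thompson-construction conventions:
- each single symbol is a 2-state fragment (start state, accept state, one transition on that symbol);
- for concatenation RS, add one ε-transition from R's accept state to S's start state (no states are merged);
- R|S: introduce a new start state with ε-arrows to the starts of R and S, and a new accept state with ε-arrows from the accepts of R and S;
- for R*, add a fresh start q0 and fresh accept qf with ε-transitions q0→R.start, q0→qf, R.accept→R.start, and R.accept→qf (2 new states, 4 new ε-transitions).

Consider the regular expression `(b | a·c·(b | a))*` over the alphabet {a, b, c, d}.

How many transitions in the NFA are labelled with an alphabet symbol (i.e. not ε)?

Bottom-up over the parse tree:
Each of the 5 symbol leaves contributes exactly 1 symbol transition.
  b | a : 2 symbol transitions
  a·c·(b | a) : 4 symbol transitions
  b | a·c·(b | a) : 5 symbol transitions
  (b | a·c·(b | a))* : 5 symbol transitions

5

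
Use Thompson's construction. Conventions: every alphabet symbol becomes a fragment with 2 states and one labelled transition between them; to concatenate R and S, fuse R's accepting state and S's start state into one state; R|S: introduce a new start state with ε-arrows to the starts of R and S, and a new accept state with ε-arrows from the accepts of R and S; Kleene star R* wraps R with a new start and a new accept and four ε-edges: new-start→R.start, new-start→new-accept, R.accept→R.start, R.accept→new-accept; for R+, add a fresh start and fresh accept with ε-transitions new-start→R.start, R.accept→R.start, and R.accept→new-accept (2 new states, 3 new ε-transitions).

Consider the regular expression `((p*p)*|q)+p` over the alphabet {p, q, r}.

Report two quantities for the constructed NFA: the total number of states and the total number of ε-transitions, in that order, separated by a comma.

14, 15

Per subexpression:
Each of the 4 symbol leaves contributes 2 states and 0 ε-transitions.
  p* — 4 states, 4 ε-transitions
  p*p — 5 states, 4 ε-transitions
  (p*p)* — 7 states, 8 ε-transitions
  (p*p)*|q — 11 states, 12 ε-transitions
  ((p*p)*|q)+ — 13 states, 15 ε-transitions
  ((p*p)*|q)+p — 14 states, 15 ε-transitions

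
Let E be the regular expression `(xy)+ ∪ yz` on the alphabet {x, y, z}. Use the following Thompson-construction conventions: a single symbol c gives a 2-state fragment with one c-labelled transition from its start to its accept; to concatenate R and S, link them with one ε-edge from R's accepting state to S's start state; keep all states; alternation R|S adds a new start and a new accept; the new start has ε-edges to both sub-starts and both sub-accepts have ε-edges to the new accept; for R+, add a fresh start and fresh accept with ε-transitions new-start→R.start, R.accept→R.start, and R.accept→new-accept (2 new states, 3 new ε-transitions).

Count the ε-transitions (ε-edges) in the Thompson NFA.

Building bottom-up:
Each of the 4 symbol leaves contributes 0 ε-transitions.
  xy → 1 ε-transition
  (xy)+ → 4 ε-transitions
  yz → 1 ε-transition
  (xy)+ ∪ yz → 9 ε-transitions

9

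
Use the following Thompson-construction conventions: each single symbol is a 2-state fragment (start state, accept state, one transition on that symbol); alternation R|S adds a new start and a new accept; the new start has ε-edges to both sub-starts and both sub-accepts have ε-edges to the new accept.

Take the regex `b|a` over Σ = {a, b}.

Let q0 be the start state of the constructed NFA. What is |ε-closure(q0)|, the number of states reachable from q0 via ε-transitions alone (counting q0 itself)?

3

Work bottom-up. For each fragment F, track |ε-closure(F.start)| and whether F's accept lies in that closure (i.e. whether F accepts ε). A single-symbol fragment has closure size 1 and does not accept ε.
  b|a : C = 1 + 1 + 1 = 3 (the new accept is not ε-reachable since no branch accepts ε)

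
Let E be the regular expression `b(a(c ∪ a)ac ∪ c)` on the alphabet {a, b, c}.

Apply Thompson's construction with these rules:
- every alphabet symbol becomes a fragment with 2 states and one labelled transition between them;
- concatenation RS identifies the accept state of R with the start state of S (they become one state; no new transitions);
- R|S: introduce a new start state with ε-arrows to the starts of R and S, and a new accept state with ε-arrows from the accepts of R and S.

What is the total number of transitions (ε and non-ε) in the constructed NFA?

By structural recursion:
Each of the 7 symbol leaves contributes 1 transition (1 symbol, 0 ε).
  c ∪ a : 6 transitions (2 symbol, 4 ε)
  a(c ∪ a)ac : 9 transitions (5 symbol, 4 ε)
  a(c ∪ a)ac ∪ c : 14 transitions (6 symbol, 8 ε)
  b(a(c ∪ a)ac ∪ c) : 15 transitions (7 symbol, 8 ε)

15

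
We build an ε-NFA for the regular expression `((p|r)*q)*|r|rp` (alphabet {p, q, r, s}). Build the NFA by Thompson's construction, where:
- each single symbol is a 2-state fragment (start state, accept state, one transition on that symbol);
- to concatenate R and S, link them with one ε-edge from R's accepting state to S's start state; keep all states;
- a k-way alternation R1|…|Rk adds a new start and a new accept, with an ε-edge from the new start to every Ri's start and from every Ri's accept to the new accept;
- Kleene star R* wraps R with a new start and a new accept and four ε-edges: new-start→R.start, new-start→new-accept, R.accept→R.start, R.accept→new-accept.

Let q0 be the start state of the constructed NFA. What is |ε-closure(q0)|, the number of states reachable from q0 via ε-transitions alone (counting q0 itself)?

12

Work bottom-up. For each fragment F, track |ε-closure(F.start)| and whether F's accept lies in that closure (i.e. whether F accepts ε). A single-symbol fragment has closure size 1 and does not accept ε.
  p|r — C = 1 + 1 + 1 = 3 (the new accept is not ε-reachable since no branch accepts ε)
  (p|r)* — C = 1 (new start) + 3 (body) + 1 (new accept) = 5
  (p|r)*q — C = 5 + 1 = 6 (closure spills across the concat boundary because the left factor accepts ε)
  ((p|r)*q)* — new start has ε-edges to the inner start and to the new accept, so C = 2 + 6 = 8
  rp — same as the first factor's closure: C = 1
  ((p|r)*q)*|r|rp — new start ε-reaches every alternative's start; at least one alternative accepts ε, so the union's new accept is reached too: C = 1 + 8 + 1 + 1 + 1 = 12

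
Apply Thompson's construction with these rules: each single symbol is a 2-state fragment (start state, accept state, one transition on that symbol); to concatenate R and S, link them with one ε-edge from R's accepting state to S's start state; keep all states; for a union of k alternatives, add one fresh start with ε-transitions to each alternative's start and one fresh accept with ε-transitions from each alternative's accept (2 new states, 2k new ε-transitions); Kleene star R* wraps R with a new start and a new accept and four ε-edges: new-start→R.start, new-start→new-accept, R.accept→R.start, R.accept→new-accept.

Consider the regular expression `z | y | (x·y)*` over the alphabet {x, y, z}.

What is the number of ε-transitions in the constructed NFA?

11

Bottom-up over the parse tree:
Each of the 4 symbol leaves contributes 0 ε-transitions.
  x·y : 1 ε-transition
  (x·y)* : 5 ε-transitions
  z | y | (x·y)* : 11 ε-transitions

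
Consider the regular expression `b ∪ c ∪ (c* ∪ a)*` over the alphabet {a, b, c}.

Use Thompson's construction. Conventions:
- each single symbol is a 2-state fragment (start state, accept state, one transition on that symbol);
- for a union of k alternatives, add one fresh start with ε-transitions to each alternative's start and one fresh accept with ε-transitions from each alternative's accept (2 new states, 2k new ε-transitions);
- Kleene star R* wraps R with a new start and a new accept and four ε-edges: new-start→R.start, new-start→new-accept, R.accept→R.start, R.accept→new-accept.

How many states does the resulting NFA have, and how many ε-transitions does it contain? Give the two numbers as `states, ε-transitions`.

Bottom-up over the parse tree:
Each of the 4 symbol leaves contributes 2 states and 0 ε-transitions.
  c* : 4 states, 4 ε-transitions
  c* ∪ a : 8 states, 8 ε-transitions
  (c* ∪ a)* : 10 states, 12 ε-transitions
  b ∪ c ∪ (c* ∪ a)* : 16 states, 18 ε-transitions

16, 18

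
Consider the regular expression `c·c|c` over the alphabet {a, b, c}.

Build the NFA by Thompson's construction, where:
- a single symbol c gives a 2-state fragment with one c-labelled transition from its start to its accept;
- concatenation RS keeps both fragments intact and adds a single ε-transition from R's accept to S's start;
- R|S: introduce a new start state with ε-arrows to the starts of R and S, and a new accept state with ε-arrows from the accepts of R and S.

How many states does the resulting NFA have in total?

Per subexpression:
Each of the 3 symbol leaves contributes a 2-state fragment.
  c·c : 4 states
  c·c|c : 8 states

8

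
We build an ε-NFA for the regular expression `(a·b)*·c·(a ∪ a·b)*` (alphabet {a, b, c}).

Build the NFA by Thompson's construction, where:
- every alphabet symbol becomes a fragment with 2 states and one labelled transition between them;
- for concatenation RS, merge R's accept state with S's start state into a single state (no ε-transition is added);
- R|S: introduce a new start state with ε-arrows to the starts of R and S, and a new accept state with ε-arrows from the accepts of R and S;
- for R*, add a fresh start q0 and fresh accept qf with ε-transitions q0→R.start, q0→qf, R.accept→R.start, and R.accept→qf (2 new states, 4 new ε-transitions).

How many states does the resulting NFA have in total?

14

By structural recursion:
Each of the 6 symbol leaves contributes a 2-state fragment.
  a·b — 3 states
  (a·b)* — 5 states
  a·b — 3 states
  a ∪ a·b — 7 states
  (a ∪ a·b)* — 9 states
  (a·b)*·c·(a ∪ a·b)* — 14 states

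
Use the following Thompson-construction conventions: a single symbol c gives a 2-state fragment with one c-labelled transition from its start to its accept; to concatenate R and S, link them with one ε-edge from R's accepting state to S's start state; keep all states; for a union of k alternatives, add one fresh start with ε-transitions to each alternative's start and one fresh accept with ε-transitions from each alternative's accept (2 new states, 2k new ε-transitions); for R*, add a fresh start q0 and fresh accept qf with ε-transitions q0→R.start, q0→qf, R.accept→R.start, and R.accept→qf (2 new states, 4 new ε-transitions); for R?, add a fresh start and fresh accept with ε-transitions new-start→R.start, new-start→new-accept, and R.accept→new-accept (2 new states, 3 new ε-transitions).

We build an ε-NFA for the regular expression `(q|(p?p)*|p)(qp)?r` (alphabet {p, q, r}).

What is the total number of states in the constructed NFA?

22

Per subexpression:
Each of the 7 symbol leaves contributes a 2-state fragment.
  p? → 4 states
  p?p → 6 states
  (p?p)* → 8 states
  q|(p?p)*|p → 14 states
  qp → 4 states
  (qp)? → 6 states
  (q|(p?p)*|p)(qp)?r → 22 states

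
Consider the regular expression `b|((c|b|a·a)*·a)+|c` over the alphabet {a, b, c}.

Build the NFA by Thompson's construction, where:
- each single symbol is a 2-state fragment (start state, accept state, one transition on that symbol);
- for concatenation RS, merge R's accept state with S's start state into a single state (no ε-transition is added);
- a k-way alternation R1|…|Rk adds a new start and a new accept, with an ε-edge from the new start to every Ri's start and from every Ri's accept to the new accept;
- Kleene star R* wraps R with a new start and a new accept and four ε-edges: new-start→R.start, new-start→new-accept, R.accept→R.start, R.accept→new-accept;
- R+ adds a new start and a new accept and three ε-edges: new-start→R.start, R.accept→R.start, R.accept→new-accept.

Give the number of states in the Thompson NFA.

20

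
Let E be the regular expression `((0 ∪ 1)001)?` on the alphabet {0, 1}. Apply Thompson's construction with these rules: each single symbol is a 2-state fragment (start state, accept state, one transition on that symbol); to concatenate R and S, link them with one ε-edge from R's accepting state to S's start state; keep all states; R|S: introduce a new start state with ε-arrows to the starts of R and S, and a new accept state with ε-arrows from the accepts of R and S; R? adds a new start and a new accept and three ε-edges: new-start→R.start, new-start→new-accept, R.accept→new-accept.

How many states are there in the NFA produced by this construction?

14

By structural recursion:
Each of the 5 symbol leaves contributes a 2-state fragment.
  0 ∪ 1 — 6 states
  (0 ∪ 1)001 — 12 states
  ((0 ∪ 1)001)? — 14 states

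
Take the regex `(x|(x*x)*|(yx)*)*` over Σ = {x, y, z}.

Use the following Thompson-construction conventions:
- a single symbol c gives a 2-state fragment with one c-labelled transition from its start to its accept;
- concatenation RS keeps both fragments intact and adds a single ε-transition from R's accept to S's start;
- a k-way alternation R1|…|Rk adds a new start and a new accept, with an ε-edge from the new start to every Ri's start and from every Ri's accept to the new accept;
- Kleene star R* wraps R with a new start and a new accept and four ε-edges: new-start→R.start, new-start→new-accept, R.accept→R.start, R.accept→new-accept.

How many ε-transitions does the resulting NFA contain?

24

Recursing over subexpressions:
Each of the 5 symbol leaves contributes 0 ε-transitions.
  x* : 4 ε-transitions
  x*x : 5 ε-transitions
  (x*x)* : 9 ε-transitions
  yx : 1 ε-transition
  (yx)* : 5 ε-transitions
  x|(x*x)*|(yx)* : 20 ε-transitions
  (x|(x*x)*|(yx)*)* : 24 ε-transitions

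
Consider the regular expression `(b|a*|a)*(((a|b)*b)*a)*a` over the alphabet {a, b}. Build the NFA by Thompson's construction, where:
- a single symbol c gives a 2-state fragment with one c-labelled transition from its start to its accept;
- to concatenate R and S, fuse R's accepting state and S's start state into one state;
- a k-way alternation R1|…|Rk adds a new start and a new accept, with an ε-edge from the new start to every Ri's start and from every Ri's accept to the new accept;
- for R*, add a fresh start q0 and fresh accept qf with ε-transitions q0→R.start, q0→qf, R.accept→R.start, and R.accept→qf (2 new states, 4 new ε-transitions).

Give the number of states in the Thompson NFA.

26

By structural recursion:
Each of the 8 symbol leaves contributes a 2-state fragment.
  a* → 4 states
  b|a*|a → 10 states
  (b|a*|a)* → 12 states
  a|b → 6 states
  (a|b)* → 8 states
  (a|b)*b → 9 states
  ((a|b)*b)* → 11 states
  ((a|b)*b)*a → 12 states
  (((a|b)*b)*a)* → 14 states
  (b|a*|a)*(((a|b)*b)*a)*a → 26 states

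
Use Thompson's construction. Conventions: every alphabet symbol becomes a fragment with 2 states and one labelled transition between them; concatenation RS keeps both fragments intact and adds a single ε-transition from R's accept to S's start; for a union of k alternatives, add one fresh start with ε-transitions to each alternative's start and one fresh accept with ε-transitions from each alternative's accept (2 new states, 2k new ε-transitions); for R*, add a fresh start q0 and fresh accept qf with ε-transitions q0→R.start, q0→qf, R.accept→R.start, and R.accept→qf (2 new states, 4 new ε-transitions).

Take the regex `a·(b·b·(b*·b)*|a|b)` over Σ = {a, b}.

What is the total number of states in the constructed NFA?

20

Bottom-up over the parse tree:
Each of the 7 symbol leaves contributes a 2-state fragment.
  b* = 4 states
  b*·b = 6 states
  (b*·b)* = 8 states
  b·b·(b*·b)* = 12 states
  b·b·(b*·b)*|a|b = 18 states
  a·(b·b·(b*·b)*|a|b) = 20 states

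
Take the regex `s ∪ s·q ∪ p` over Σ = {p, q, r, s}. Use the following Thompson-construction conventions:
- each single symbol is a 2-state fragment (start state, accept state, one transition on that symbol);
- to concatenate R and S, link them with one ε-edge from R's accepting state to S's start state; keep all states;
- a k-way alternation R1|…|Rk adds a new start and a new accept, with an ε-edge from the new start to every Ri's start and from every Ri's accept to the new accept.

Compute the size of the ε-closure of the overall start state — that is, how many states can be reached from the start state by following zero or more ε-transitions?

4

Let C(F) = |ε-closure(F.start)| within fragment F, and note whether F accepts ε. Symbol fragments have C = 1 and do not accept ε. Then:
  s·q → |ε-closure| equals the left operand's closure size = 1 (its accept is not ε-reachable, so the closure stops there)
  s ∪ s·q ∪ p → |ε-closure| = 1 + 1 + 1 + 1 = 4 (the new accept is not ε-reachable since no branch accepts ε)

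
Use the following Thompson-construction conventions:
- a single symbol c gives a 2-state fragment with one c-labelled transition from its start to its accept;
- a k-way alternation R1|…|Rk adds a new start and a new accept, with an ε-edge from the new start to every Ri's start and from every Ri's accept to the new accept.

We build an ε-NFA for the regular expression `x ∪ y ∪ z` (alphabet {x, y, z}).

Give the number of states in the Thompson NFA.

8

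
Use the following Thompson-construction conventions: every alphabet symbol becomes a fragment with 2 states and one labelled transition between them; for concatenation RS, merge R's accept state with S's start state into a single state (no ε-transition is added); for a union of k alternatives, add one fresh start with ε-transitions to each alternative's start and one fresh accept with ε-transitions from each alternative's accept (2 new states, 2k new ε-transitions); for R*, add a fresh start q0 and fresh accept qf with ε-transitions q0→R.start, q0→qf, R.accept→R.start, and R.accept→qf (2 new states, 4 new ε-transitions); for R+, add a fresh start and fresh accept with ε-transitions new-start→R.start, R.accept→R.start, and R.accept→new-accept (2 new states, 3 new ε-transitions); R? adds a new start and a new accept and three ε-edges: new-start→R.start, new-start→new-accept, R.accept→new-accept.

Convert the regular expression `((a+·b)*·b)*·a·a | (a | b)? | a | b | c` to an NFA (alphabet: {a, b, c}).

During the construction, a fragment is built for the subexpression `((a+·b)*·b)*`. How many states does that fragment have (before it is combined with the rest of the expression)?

10

Fragment for `((a+·b)*·b)*`:
Each of the 3 symbol leaves contributes a 2-state fragment.
  a+ = 4 states
  a+·b = 5 states
  (a+·b)* = 7 states
  (a+·b)*·b = 8 states
  ((a+·b)*·b)* = 10 states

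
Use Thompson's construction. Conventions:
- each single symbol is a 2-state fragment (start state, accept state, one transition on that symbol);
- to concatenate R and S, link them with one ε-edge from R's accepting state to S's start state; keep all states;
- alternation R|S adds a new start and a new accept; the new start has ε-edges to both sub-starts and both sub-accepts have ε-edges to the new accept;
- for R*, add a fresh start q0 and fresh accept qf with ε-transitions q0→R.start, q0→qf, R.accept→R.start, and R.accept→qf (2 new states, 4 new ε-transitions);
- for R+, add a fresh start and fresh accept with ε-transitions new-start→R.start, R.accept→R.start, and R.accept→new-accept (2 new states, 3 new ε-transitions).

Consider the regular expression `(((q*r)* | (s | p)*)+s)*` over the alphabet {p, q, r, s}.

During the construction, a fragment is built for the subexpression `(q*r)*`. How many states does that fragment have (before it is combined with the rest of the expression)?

8

Fragment for `(q*r)*`:
Each of the 2 symbol leaves contributes a 2-state fragment.
  q* — 4 states
  q*r — 6 states
  (q*r)* — 8 states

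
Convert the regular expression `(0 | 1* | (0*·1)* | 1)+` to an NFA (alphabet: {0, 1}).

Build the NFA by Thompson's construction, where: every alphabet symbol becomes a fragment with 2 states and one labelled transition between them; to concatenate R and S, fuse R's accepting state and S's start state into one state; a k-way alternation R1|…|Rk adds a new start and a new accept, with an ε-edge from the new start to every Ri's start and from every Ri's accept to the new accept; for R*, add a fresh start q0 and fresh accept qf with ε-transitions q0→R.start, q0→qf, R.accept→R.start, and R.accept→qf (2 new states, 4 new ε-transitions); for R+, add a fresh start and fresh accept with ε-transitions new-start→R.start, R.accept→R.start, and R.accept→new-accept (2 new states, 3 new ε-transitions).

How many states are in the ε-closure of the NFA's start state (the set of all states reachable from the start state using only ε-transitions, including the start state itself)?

14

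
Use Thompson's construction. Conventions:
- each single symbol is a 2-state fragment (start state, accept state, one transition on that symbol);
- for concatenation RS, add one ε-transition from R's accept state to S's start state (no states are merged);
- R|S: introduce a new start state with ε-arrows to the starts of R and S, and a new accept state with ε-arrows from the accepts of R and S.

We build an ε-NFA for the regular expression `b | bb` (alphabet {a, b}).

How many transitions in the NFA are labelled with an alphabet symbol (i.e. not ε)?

Building bottom-up:
Each of the 3 symbol leaves contributes exactly 1 symbol transition.
  bb : 2 symbol transitions
  b | bb : 3 symbol transitions

3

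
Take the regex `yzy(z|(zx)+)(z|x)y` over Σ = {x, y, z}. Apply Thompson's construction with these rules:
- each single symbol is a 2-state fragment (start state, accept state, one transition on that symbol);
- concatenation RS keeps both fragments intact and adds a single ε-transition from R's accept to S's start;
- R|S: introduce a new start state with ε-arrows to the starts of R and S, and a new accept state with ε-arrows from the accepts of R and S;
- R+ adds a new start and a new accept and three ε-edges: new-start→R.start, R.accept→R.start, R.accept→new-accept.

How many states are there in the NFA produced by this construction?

24

Bottom-up over the parse tree:
Each of the 9 symbol leaves contributes a 2-state fragment.
  zx — 4 states
  (zx)+ — 6 states
  z|(zx)+ — 10 states
  z|x — 6 states
  yzy(z|(zx)+)(z|x)y — 24 states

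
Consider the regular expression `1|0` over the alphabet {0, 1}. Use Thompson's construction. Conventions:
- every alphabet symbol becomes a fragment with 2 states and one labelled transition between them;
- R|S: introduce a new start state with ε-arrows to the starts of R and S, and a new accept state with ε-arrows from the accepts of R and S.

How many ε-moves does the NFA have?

4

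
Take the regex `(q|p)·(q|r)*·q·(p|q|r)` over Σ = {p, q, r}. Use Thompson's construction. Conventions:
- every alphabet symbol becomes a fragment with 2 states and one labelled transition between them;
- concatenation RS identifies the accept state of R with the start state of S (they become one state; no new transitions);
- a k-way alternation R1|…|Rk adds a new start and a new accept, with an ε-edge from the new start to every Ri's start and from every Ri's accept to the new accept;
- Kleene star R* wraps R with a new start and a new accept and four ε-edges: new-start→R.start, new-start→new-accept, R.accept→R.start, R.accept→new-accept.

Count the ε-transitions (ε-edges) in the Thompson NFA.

Recursing over subexpressions:
Each of the 8 symbol leaves contributes 0 ε-transitions.
  q|p → 4 ε-transitions
  q|r → 4 ε-transitions
  (q|r)* → 8 ε-transitions
  p|q|r → 6 ε-transitions
  (q|p)·(q|r)*·q·(p|q|r) → 18 ε-transitions

18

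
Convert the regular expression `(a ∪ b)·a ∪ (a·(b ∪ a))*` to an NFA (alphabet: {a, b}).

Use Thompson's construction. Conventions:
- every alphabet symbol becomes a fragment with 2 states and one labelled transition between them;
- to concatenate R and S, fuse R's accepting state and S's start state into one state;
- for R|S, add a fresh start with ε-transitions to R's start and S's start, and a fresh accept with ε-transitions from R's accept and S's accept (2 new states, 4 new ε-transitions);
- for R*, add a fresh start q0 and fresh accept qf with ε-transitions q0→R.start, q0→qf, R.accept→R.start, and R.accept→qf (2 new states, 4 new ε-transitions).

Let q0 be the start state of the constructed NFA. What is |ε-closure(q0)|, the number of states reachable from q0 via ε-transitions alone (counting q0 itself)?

Let C(F) = |ε-closure(F.start)| within fragment F, and note whether F accepts ε. Symbol fragments have C = 1 and do not accept ε. Then:
  a ∪ b : |closure| = 1 + 1 + 1 = 3 (the new accept is not ε-reachable since no branch accepts ε)
  (a ∪ b)·a : same as the first factor's closure: |closure| = 3
  b ∪ a : |closure| = 1 + 1 + 1 = 3 (the new accept is not ε-reachable since no branch accepts ε)
  a·(b ∪ a) : same as the first factor's closure: |closure| = 1
  (a·(b ∪ a))* : |closure| = 1 (new start) + 1 (body) + 1 (new accept) = 3
  (a ∪ b)·a ∪ (a·(b ∪ a))* : |closure| = 1 (new start) + (3 + 3) + 1 (new accept, since some branch ε-reaches its own accept) = 8

8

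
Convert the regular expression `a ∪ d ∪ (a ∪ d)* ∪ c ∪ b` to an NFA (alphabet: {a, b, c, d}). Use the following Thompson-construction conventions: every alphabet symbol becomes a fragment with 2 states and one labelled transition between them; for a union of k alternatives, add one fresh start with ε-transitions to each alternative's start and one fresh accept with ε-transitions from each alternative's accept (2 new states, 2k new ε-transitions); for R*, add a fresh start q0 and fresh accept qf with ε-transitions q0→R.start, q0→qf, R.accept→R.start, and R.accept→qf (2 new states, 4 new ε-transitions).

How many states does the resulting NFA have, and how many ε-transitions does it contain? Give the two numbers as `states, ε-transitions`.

18, 18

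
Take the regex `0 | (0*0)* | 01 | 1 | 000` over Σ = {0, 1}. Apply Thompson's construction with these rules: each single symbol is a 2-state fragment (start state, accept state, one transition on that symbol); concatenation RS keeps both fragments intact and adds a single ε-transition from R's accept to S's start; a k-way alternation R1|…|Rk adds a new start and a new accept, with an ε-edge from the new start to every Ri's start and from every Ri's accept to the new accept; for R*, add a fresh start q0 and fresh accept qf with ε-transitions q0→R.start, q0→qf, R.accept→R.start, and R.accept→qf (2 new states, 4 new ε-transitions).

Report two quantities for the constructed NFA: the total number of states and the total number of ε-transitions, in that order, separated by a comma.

By structural recursion:
Each of the 9 symbol leaves contributes 2 states and 0 ε-transitions.
  0* → 4 states, 4 ε-transitions
  0*0 → 6 states, 5 ε-transitions
  (0*0)* → 8 states, 9 ε-transitions
  01 → 4 states, 1 ε-transition
  000 → 6 states, 2 ε-transitions
  0 | (0*0)* | 01 | 1 | 000 → 24 states, 22 ε-transitions

24, 22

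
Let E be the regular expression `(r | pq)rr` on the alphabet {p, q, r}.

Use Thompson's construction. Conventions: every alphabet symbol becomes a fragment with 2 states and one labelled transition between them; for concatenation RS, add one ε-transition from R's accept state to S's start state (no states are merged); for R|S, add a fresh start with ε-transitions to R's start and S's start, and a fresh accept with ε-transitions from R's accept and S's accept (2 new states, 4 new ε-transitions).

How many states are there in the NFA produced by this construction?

Per subexpression:
Each of the 5 symbol leaves contributes a 2-state fragment.
  pq : 4 states
  r | pq : 8 states
  (r | pq)rr : 12 states

12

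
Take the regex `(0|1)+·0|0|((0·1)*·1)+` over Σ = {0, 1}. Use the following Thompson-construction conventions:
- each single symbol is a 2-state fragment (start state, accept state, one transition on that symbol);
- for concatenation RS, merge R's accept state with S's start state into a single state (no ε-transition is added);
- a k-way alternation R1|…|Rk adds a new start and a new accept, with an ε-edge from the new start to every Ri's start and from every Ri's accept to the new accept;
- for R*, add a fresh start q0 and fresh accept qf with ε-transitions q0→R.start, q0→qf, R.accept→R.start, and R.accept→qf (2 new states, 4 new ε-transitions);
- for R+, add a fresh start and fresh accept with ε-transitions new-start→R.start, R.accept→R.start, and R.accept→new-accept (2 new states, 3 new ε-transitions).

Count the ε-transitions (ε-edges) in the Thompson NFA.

Recursing over subexpressions:
Each of the 7 symbol leaves contributes 0 ε-transitions.
  0|1 : 4 ε-transitions
  (0|1)+ : 7 ε-transitions
  (0|1)+·0 : 7 ε-transitions
  0·1 : 0 ε-transitions
  (0·1)* : 4 ε-transitions
  (0·1)*·1 : 4 ε-transitions
  ((0·1)*·1)+ : 7 ε-transitions
  (0|1)+·0|0|((0·1)*·1)+ : 20 ε-transitions

20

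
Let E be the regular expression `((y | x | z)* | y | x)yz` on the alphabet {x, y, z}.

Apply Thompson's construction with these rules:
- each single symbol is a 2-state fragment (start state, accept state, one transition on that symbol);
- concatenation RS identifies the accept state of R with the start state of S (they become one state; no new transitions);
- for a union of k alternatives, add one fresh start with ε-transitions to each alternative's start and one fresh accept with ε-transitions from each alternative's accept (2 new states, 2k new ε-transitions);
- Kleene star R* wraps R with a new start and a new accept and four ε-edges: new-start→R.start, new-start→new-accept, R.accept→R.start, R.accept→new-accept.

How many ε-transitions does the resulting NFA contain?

Bottom-up over the parse tree:
Each of the 7 symbol leaves contributes 0 ε-transitions.
  y | x | z — 6 ε-transitions
  (y | x | z)* — 10 ε-transitions
  (y | x | z)* | y | x — 16 ε-transitions
  ((y | x | z)* | y | x)yz — 16 ε-transitions

16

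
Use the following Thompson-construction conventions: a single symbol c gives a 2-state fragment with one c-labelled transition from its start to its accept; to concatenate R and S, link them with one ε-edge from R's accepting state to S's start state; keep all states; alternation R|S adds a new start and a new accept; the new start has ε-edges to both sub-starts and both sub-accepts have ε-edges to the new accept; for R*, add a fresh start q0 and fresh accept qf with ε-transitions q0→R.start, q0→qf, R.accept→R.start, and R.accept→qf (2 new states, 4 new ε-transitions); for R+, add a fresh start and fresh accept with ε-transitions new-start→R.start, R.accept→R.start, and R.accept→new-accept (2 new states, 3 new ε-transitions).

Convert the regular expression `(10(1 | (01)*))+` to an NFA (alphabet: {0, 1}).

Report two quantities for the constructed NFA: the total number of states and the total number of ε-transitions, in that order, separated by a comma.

Recursing over subexpressions:
Each of the 5 symbol leaves contributes 2 states and 0 ε-transitions.
  01 → 4 states, 1 ε-transition
  (01)* → 6 states, 5 ε-transitions
  1 | (01)* → 10 states, 9 ε-transitions
  10(1 | (01)*) → 14 states, 11 ε-transitions
  (10(1 | (01)*))+ → 16 states, 14 ε-transitions

16, 14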